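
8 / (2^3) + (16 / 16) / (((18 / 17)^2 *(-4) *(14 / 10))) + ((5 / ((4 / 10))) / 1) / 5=30307 / 9072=3.34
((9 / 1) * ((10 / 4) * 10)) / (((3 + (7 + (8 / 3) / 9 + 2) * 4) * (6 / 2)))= 405 / 217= 1.87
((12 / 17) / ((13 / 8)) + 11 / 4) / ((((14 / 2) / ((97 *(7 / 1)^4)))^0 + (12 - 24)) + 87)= 2815 / 67184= 0.04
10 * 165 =1650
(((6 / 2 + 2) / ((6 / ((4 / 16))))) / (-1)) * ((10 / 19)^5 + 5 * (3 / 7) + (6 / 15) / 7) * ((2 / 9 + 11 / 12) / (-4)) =1137220649 / 8557398144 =0.13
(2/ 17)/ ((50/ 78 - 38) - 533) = -39/ 189074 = -0.00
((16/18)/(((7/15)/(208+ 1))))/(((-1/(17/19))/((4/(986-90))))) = -935/588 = -1.59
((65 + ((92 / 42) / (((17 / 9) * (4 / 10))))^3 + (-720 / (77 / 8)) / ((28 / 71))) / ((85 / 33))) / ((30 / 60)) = -2231456736 / 28647703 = -77.89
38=38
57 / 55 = 1.04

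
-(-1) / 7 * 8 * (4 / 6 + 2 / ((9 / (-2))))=16 / 63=0.25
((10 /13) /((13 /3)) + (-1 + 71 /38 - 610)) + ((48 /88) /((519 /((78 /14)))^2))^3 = -16417149342167874153096148405 /26959585802195188642502002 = -608.95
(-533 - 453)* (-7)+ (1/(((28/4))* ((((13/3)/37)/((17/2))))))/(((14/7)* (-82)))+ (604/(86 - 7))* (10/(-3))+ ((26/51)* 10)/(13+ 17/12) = 143068929234473/20804563416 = 6876.81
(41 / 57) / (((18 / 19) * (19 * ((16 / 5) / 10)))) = 1025 / 8208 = 0.12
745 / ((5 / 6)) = 894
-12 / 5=-2.40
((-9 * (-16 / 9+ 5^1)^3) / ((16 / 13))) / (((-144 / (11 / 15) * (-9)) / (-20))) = 3487627 / 1259712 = 2.77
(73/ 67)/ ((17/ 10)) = 730/ 1139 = 0.64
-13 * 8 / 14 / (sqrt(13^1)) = -2.06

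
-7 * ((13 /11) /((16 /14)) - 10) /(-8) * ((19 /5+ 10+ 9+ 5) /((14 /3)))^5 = -9948492527605173 /169030400000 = -58856.23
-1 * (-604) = 604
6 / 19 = 0.32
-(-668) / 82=334 / 41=8.15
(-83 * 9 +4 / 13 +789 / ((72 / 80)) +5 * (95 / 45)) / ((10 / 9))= 8221 / 65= 126.48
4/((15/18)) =24/5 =4.80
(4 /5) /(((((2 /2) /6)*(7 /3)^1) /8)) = 16.46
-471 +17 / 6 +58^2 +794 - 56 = 21803 / 6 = 3633.83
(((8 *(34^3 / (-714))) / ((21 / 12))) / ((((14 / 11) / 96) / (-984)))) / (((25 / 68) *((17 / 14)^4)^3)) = 14656154526680088576 / 2964696912425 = 4943559.14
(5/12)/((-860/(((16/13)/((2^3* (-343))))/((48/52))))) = 1/4247712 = 0.00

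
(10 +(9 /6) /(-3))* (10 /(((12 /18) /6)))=855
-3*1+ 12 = 9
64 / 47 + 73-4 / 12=10438 / 141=74.03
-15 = -15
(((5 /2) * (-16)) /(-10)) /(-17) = -4 /17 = -0.24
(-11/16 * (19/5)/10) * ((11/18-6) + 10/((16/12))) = -3971/7200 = -0.55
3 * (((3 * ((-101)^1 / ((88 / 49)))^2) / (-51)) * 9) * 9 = -45209.21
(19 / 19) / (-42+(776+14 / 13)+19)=13 / 9803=0.00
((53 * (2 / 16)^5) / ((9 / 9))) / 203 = 53 / 6651904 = 0.00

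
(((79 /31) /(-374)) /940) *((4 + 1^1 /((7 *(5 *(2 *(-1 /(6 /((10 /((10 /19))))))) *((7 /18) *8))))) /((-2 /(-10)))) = -5881787 /40585492640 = -0.00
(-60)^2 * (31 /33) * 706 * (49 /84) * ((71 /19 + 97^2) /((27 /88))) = 7306387222400 /171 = 42727410657.31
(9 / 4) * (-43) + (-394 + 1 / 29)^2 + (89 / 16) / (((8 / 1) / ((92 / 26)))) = 108535504391 / 699712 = 155114.54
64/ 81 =0.79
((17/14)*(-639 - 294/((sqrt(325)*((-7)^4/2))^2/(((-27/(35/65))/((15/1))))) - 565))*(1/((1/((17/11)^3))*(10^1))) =-2587965446215241/4795593831875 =-539.65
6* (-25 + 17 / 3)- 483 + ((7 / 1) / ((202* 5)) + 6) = -592.99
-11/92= -0.12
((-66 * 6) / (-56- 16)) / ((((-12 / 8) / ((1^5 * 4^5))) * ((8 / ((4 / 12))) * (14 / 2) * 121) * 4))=-32 / 693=-0.05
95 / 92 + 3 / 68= 421 / 391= 1.08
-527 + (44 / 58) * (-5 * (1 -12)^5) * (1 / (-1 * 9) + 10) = 1576551743 / 261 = 6040428.13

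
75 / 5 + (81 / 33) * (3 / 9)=174 / 11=15.82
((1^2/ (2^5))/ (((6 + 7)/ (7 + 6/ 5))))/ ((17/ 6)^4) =3321/ 10857730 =0.00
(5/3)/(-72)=-5/216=-0.02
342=342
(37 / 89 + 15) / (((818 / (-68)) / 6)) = -7.69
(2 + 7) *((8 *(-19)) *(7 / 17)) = -9576 / 17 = -563.29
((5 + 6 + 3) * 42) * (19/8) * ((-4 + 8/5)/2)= -1675.80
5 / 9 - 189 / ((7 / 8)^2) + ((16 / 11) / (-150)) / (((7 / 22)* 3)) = -387941 / 1575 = -246.31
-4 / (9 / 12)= -16 / 3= -5.33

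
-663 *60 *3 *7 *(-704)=588107520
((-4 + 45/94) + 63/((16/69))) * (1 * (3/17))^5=49003623/1067732464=0.05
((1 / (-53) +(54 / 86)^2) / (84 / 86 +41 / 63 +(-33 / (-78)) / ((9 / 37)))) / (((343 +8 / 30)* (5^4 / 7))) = 46867912 / 12883092136625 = 0.00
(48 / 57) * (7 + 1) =128 / 19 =6.74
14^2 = 196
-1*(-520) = 520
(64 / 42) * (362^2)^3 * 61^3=16345225124882785200128 / 21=778344053565846914291.81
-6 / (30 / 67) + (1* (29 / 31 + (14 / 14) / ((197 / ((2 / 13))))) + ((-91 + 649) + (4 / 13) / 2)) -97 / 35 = 1508599999 / 2778685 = 542.92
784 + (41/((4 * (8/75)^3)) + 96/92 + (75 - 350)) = 421853213/47104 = 8955.78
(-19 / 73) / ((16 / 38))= -0.62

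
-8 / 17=-0.47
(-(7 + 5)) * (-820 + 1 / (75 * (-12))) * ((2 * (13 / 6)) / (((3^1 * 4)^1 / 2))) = 9594013 / 1350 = 7106.68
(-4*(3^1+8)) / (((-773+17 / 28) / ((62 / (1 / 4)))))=305536 / 21627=14.13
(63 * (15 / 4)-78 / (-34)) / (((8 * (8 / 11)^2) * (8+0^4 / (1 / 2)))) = 1962741 / 278528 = 7.05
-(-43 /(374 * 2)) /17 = 43 /12716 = 0.00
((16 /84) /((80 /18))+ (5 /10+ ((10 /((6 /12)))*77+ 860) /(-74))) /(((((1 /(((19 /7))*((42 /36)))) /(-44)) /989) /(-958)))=-16355227373452 /3885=-4209839735.77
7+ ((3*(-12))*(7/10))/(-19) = 791/95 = 8.33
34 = 34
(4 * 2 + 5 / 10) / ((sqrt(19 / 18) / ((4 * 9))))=297.84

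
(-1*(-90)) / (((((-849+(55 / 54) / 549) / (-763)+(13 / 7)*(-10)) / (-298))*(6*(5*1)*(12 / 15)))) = 25277736015 / 394914421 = 64.01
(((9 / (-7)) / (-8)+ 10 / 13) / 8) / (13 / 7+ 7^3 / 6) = 2031 / 1031264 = 0.00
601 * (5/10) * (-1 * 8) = -2404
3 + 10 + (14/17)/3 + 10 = 1187/51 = 23.27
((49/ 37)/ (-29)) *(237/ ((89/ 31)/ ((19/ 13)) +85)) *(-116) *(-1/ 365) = -4560038/ 115292185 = -0.04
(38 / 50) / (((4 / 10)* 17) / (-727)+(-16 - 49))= -13813 / 1181545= -0.01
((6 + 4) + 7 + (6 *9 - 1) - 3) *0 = 0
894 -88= 806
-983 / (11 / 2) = -1966 / 11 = -178.73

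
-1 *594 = -594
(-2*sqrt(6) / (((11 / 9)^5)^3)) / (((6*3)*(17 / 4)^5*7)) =-23425835473880064*sqrt(6) / 41517665378573985873349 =-0.00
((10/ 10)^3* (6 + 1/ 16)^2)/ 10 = 3.68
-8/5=-1.60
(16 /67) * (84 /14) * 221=21216 /67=316.66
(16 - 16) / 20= 0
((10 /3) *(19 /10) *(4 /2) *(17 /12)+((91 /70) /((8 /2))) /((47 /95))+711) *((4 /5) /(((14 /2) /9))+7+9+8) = 180234883 /9870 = 18260.88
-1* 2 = -2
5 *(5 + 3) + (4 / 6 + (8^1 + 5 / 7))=1037 / 21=49.38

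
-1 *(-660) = 660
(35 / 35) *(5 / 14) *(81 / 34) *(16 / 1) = 1620 / 119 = 13.61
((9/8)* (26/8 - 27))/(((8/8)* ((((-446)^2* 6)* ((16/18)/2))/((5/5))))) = -2565/50922496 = -0.00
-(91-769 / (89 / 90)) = 61111 / 89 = 686.64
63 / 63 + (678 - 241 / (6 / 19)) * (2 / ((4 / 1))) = -499 / 12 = -41.58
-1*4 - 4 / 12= -13 / 3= -4.33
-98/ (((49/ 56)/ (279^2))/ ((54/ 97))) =-470782368/ 97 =-4853426.47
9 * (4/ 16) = 9/ 4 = 2.25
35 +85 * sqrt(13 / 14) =35 +85 * sqrt(182) / 14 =116.91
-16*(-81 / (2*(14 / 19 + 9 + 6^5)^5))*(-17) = -27276706584 / 70838051556676697399710649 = -0.00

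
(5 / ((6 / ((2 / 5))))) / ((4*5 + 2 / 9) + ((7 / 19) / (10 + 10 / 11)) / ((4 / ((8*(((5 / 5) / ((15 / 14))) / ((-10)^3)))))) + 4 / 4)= 2850000 / 181449461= 0.02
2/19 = 0.11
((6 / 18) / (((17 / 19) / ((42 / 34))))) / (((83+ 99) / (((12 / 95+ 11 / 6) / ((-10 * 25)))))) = -1117 / 56355000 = -0.00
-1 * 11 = -11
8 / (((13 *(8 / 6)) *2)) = 3 / 13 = 0.23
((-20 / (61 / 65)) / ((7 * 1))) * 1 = -1300 / 427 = -3.04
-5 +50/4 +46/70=571/70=8.16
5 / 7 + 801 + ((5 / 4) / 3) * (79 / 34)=2292461 / 2856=802.68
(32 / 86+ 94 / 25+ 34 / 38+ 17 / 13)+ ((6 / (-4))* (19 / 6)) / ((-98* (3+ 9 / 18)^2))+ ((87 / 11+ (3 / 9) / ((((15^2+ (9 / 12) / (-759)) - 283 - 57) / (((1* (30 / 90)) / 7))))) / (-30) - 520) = -11324941966351625812 / 22036169863132425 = -513.93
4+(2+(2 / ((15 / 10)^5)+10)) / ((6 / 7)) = 13346 / 729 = 18.31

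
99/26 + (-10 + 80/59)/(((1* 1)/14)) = -179799/1534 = -117.21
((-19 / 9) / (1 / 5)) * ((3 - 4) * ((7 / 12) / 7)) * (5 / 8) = 475 / 864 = 0.55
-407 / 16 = -25.44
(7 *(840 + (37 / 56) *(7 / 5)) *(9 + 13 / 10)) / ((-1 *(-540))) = 24252277 / 216000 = 112.28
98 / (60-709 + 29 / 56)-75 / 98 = -3261449 / 3558870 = -0.92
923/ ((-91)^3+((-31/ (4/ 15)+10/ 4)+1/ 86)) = -158756/ 129633775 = -0.00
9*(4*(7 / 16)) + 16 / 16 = 67 / 4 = 16.75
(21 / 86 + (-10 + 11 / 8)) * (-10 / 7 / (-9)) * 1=-4805 / 3612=-1.33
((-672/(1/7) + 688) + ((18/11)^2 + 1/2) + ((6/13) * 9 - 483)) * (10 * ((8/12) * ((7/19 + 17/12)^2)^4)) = -146549744188257529116545515/47467038063198633984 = -3087400.23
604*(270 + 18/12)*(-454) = -74449644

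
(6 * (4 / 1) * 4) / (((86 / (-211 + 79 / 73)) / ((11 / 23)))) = -8091072 / 72197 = -112.07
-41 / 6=-6.83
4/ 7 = 0.57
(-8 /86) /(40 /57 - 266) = 114 /325123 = 0.00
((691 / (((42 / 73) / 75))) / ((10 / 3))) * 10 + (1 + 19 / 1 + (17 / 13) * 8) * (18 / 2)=49231821 / 182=270504.51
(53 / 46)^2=2809 / 2116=1.33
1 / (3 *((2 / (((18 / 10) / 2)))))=3 / 20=0.15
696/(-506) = -348/253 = -1.38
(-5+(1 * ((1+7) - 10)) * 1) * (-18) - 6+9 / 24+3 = 987 / 8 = 123.38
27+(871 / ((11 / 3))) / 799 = 239916 / 8789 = 27.30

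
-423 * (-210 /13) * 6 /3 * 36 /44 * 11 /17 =1598940 /221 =7235.02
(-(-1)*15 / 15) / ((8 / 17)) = 17 / 8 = 2.12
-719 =-719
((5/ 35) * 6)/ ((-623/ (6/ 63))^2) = 0.00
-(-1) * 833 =833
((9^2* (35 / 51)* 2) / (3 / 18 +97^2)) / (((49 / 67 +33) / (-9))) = -48843 / 15492865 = -0.00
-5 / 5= -1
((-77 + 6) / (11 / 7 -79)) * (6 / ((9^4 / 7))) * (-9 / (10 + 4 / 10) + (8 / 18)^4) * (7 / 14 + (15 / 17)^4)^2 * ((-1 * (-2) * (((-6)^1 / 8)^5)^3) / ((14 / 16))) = 4783765912798951141 / 26387842552608254328832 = 0.00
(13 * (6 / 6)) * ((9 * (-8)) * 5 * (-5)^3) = 585000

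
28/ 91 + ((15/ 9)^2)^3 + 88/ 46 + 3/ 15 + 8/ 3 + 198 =244695196/ 1089855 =224.52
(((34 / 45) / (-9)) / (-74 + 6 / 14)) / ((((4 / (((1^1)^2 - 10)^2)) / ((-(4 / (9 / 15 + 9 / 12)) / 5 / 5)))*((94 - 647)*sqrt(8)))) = 34*sqrt(2) / 27462375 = 0.00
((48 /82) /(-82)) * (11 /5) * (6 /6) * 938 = -123816 /8405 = -14.73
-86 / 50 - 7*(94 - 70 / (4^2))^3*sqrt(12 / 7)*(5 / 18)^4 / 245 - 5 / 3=-1706489875*sqrt(21) / 48771072 - 254 / 75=-163.73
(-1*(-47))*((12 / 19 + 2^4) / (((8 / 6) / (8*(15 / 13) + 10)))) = 2784750 / 247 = 11274.29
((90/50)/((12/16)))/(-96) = -1/40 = -0.02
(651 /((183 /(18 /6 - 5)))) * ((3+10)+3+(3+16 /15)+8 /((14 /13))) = -178994 /915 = -195.62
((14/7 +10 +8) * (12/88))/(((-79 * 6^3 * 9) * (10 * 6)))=-1/3378672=-0.00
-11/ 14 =-0.79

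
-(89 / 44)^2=-7921 / 1936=-4.09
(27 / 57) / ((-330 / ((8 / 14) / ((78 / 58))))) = -0.00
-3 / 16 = -0.19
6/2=3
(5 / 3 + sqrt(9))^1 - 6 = -1.33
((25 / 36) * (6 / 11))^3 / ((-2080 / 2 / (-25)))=78125 / 59799168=0.00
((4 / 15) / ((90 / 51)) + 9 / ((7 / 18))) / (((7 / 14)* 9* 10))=36688 / 70875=0.52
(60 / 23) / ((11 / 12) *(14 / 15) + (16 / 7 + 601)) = 37800 / 8754007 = 0.00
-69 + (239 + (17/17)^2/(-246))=41819/246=170.00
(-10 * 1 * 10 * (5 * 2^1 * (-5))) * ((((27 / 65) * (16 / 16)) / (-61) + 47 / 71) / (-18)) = -92219000 / 506727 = -181.99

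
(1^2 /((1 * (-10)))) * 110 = -11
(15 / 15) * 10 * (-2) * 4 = -80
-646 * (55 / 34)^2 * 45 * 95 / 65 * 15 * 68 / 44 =-67010625 / 26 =-2577331.73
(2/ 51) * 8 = 16/ 51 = 0.31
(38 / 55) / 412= 19 / 11330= 0.00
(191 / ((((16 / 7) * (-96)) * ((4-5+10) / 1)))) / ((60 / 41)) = -54817 / 829440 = -0.07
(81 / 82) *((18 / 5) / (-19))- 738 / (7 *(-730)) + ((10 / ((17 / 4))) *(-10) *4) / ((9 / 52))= -165609719404 / 304522785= -543.83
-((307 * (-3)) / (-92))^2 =-848241 / 8464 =-100.22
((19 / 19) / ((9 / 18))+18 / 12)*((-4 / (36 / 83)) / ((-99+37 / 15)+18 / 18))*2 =2905 / 4299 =0.68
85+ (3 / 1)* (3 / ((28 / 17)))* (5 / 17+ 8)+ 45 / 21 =3709 / 28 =132.46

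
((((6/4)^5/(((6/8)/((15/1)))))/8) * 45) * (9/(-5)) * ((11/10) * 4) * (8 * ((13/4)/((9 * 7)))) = -312741/112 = -2792.33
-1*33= -33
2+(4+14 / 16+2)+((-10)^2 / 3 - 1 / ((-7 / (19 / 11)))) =78457 / 1848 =42.46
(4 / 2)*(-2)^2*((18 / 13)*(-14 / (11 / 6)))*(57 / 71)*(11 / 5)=-689472 / 4615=-149.40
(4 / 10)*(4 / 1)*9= 72 / 5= 14.40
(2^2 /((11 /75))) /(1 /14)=4200 /11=381.82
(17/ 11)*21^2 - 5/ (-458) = 3433681/ 5038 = 681.56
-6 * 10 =-60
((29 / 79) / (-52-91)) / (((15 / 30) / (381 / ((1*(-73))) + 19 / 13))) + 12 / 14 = 65772914 / 75045971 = 0.88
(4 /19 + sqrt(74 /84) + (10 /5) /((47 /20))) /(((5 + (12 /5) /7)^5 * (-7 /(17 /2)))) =-3556481250 /12011868529903-1071875 * sqrt(1554) /161413686852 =-0.00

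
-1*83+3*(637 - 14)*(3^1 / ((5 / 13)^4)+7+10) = 179947777 / 625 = 287916.44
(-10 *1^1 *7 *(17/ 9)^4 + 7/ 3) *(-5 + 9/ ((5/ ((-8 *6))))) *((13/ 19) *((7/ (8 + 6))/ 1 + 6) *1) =450358057513/ 1246590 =361272.00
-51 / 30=-17 / 10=-1.70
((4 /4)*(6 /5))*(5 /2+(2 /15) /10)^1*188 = 70876 /125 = 567.01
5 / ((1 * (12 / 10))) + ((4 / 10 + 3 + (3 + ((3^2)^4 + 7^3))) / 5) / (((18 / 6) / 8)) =553457 / 150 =3689.71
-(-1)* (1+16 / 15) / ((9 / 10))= 62 / 27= 2.30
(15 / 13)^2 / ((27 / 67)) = 1675 / 507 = 3.30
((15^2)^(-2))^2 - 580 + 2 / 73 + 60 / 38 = -2056032871873613 / 3554729296875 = -578.39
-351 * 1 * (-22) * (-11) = -84942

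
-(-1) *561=561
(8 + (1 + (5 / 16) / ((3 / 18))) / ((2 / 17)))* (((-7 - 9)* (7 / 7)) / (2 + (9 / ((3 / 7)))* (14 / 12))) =-1038 / 53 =-19.58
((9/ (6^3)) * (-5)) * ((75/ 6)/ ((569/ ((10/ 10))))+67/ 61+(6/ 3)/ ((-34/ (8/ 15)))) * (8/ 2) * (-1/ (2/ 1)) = 19276261/ 42483816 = 0.45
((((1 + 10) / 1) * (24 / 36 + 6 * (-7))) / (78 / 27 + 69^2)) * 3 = -12276 / 42875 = -0.29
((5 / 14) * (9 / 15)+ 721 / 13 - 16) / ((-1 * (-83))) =87 / 182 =0.48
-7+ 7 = 0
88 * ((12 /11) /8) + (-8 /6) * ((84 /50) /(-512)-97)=678421 /4800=141.34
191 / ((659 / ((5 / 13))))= 955 / 8567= 0.11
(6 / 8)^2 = 9 / 16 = 0.56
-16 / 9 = -1.78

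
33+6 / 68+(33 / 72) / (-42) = 566813 / 17136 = 33.08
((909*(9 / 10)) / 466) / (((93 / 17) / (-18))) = -417231 / 72230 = -5.78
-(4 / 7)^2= -16 / 49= -0.33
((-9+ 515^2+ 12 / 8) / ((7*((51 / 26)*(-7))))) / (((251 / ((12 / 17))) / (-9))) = 248243580 / 3554411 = 69.84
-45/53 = -0.85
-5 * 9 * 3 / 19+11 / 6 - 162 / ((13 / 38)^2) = -26769361 / 19266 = -1389.46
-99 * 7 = -693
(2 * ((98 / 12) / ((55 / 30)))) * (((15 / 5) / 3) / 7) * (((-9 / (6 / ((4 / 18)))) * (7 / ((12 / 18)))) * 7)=-31.18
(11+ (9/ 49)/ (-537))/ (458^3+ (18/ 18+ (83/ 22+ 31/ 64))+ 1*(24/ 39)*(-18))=882966656/ 7711902498701331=0.00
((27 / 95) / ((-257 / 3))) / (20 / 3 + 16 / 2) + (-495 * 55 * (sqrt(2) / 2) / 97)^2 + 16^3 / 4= 408471386856023 / 10107712340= 40411.85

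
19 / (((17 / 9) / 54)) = 9234 / 17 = 543.18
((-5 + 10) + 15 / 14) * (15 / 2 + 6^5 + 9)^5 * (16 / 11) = 78154314605156579203125 / 308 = 253747774692066815594.56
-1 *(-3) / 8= 3 / 8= 0.38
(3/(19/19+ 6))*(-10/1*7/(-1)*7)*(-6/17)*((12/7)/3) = -720/17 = -42.35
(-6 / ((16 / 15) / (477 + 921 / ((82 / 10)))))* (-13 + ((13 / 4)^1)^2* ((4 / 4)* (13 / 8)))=-7067385 / 512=-13803.49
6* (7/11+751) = 49608/11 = 4509.82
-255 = -255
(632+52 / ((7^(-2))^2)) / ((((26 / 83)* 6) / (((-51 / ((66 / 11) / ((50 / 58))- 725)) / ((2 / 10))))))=5533060125 / 233363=23710.10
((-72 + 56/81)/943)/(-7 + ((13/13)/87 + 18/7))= 586264/34245045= 0.02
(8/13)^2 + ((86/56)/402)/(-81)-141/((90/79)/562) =-53587495262999/770416920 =-69556.49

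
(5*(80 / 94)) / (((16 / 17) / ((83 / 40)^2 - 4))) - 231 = -1381383 / 6016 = -229.62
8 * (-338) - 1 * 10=-2714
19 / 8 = 2.38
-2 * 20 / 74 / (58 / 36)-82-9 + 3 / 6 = -90.84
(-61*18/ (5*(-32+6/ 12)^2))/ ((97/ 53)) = -25864/ 213885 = -0.12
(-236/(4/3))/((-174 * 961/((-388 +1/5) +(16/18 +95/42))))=-14297411/35114940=-0.41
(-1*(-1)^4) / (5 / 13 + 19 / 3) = -39 / 262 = -0.15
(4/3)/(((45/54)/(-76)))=-608/5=-121.60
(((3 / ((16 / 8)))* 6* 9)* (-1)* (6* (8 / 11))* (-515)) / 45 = 44496 / 11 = 4045.09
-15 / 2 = -7.50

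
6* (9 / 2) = 27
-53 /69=-0.77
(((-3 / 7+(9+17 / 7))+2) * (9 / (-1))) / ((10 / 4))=-234 / 5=-46.80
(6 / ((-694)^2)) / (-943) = -3 / 227091374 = -0.00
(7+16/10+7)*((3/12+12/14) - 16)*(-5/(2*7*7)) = 16263/1372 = 11.85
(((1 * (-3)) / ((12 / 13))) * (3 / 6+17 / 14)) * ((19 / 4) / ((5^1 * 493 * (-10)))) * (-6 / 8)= -2223 / 2760800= -0.00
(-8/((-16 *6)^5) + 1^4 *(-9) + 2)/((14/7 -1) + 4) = -7134511103/5096079360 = -1.40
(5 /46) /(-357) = -5 /16422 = -0.00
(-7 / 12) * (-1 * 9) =21 / 4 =5.25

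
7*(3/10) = 21/10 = 2.10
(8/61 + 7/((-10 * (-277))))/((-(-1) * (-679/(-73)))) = 0.01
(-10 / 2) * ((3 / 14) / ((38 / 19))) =-15 / 28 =-0.54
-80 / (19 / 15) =-1200 / 19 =-63.16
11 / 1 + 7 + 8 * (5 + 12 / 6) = 74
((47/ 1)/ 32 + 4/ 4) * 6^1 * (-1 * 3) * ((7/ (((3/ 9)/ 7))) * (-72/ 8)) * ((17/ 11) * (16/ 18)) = 1776789/ 22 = 80763.14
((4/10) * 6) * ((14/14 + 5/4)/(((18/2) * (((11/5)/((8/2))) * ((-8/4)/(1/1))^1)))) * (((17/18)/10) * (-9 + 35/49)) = 0.43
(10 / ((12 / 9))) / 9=5 / 6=0.83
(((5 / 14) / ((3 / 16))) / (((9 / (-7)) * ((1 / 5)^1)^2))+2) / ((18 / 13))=-6149 / 243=-25.30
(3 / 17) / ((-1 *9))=-1 / 51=-0.02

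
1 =1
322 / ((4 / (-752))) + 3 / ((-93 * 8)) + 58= -14998545 / 248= -60478.00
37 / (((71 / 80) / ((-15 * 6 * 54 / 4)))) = -3596400 / 71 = -50653.52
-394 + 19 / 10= -3921 / 10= -392.10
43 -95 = -52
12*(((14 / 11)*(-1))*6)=-1008 / 11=-91.64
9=9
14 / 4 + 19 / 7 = 87 / 14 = 6.21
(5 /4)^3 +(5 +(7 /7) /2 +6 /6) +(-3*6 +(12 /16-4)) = -819 /64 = -12.80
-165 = -165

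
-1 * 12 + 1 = -11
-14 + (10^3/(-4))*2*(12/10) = -614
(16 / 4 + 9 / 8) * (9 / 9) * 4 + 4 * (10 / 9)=449 / 18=24.94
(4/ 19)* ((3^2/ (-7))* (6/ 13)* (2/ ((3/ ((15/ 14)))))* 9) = -9720/ 12103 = -0.80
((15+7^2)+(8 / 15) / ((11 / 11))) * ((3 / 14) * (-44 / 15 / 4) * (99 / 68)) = -43923 / 2975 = -14.76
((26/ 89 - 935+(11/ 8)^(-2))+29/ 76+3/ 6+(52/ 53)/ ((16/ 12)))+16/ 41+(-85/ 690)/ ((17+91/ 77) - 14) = -657771523175780/ 705611468661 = -932.20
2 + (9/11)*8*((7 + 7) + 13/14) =698/7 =99.71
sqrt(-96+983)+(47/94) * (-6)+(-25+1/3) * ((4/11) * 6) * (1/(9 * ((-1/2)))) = 38.74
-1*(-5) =5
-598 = -598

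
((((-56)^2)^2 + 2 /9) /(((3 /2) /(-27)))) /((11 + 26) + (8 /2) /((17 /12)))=-3009355844 /677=-4445134.19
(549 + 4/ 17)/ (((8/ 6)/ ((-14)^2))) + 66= 1373661/ 17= 80803.59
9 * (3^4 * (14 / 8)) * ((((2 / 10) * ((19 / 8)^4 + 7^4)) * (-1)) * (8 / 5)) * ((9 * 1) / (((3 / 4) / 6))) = -457654150359 / 6400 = -71508460.99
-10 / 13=-0.77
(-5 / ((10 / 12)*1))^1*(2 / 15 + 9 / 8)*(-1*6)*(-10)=-453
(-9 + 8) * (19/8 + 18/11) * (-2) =353/44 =8.02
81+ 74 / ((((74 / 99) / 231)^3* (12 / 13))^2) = 2686131328693452203998780425 / 35504105984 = 75656920636276912.15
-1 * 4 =-4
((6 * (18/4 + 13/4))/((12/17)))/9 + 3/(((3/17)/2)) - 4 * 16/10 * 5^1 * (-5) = 14495/72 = 201.32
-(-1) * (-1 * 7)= -7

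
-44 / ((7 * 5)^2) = -0.04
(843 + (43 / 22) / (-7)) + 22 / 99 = 1168319 / 1386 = 842.94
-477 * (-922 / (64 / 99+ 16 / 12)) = 21769803 / 98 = 222140.85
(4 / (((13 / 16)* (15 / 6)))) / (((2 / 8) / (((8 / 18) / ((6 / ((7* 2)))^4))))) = 4917248 / 47385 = 103.77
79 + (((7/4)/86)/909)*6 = 4117171/52116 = 79.00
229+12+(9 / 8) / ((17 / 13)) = 32893 / 136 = 241.86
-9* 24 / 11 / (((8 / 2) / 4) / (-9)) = 176.73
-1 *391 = -391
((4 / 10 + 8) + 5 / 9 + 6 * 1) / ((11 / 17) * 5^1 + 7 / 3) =11441 / 4260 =2.69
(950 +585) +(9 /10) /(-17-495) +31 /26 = 102248843 /66560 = 1536.19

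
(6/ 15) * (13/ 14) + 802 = 28083/ 35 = 802.37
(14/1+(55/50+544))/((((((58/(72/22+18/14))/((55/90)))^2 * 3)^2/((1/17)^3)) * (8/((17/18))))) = 159684551/20102123757936640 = 0.00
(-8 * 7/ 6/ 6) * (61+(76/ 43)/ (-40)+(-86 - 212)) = 713503/ 1935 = 368.74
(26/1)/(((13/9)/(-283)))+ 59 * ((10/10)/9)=-45787/9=-5087.44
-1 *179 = -179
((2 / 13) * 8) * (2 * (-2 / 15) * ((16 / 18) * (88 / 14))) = -22528 / 12285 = -1.83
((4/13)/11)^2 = 16/20449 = 0.00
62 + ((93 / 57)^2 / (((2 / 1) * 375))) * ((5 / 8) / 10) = 268584961 / 4332000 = 62.00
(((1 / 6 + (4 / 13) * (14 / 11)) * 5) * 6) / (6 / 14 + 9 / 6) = 33530 / 3861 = 8.68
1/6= 0.17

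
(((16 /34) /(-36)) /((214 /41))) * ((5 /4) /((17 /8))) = -410 /278307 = -0.00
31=31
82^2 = 6724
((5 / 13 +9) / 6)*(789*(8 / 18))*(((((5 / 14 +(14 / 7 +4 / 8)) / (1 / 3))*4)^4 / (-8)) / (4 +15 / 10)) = -5914091520000 / 343343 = -17225024.31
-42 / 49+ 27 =183 / 7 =26.14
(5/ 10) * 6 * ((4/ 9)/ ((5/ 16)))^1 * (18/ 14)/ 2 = 96/ 35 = 2.74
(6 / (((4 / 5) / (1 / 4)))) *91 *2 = 1365 / 4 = 341.25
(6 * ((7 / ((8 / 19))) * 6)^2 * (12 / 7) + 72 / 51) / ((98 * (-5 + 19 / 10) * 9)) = -5799545 / 154938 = -37.43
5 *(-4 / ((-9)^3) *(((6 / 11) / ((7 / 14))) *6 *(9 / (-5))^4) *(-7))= -18144 / 1375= -13.20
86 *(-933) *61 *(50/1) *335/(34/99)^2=-200879278219125/289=-695084007678.63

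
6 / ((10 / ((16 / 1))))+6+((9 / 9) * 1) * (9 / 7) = 591 / 35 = 16.89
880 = 880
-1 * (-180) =180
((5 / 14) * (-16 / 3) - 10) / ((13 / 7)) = -250 / 39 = -6.41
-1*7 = -7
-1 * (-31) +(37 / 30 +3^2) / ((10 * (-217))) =31.00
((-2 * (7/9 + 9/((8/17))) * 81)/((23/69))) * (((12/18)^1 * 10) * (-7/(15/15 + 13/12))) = 1083348/5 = 216669.60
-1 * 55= -55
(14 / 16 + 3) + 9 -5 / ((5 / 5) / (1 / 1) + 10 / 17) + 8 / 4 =2533 / 216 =11.73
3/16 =0.19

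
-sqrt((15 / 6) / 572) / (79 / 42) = -21 * sqrt(1430) / 22594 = -0.04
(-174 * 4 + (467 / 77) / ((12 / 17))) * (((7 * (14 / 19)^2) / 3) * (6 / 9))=-62246170 / 107217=-580.56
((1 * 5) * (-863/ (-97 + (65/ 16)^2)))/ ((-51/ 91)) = -100522240/ 1050957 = -95.65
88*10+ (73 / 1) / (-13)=11367 / 13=874.38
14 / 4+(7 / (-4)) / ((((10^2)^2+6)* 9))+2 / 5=7024177 / 1801080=3.90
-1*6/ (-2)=3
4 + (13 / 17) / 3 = 217 / 51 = 4.25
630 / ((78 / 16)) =1680 / 13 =129.23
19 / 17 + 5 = 104 / 17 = 6.12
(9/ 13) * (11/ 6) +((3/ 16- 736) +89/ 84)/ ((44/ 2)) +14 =-1742089/ 96096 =-18.13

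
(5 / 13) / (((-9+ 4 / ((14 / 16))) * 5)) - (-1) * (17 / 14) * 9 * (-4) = -123367 / 2821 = -43.73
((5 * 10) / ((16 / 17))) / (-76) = -0.70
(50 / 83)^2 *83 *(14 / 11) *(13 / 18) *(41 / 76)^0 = 227500 / 8217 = 27.69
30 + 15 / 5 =33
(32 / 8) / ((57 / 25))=100 / 57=1.75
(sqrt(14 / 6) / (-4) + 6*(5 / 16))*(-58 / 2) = -435 / 8 + 29*sqrt(21) / 12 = -43.30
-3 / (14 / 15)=-45 / 14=-3.21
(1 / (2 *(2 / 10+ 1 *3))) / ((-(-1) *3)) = 5 / 96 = 0.05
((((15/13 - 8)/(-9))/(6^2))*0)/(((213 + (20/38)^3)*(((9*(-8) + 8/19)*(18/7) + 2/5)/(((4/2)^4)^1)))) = 0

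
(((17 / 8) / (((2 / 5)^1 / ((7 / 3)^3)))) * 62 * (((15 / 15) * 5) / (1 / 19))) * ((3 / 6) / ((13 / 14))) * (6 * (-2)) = -601030325 / 234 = -2568505.66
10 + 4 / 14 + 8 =18.29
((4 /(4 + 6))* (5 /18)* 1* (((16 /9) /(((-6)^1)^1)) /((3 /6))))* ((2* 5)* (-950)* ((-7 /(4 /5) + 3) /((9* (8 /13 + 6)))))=-5681000 /94041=-60.41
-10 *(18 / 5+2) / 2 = -28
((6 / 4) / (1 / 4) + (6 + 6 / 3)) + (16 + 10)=40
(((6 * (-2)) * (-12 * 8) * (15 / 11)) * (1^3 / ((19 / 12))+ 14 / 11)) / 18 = 382080 / 2299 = 166.19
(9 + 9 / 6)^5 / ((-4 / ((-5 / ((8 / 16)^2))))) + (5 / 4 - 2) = 20420481 / 32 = 638140.03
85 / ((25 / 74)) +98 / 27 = 34456 / 135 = 255.23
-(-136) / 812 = 0.17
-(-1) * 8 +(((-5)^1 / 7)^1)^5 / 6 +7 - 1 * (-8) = 2316241 / 100842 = 22.97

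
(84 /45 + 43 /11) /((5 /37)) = 35261 /825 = 42.74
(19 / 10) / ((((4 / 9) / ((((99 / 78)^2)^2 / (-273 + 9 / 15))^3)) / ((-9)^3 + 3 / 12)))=769800506547258933874875 / 285757549228825429066907648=0.00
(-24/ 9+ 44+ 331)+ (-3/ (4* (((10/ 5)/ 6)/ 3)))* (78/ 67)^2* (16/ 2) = 4028605/ 13467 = 299.15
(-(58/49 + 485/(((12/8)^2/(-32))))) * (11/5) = 33455378/2205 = 15172.51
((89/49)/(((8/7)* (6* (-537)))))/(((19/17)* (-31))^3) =437257/36868837774608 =0.00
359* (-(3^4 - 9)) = -25848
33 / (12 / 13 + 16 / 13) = 429 / 28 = 15.32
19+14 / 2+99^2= 9827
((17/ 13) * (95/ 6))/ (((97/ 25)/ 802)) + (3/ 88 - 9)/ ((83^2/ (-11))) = 892286931787/ 208488696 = 4279.79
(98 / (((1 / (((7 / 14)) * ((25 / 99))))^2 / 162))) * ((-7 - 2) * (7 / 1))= -1929375 / 121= -15945.25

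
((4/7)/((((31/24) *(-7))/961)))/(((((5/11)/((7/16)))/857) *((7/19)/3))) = -99945054/245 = -407939.00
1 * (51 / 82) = 51 / 82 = 0.62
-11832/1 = -11832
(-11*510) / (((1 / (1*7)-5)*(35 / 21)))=693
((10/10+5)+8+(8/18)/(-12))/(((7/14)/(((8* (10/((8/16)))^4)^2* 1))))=1235353600000000/27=45753837037037.04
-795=-795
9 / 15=0.60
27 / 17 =1.59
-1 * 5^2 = -25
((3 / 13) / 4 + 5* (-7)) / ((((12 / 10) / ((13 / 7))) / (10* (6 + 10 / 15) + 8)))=-36340 / 9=-4037.78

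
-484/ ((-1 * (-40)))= -121/ 10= -12.10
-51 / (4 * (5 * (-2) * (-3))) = -0.42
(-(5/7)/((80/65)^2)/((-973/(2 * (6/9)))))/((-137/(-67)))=56615/179156544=0.00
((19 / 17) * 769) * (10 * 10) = 1461100 / 17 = 85947.06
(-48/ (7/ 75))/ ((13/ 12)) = -43200/ 91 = -474.73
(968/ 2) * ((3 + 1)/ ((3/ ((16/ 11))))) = 2816/ 3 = 938.67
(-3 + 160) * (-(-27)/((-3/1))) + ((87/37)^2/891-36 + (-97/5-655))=-1438928422/677655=-2123.39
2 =2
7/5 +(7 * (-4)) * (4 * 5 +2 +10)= -894.60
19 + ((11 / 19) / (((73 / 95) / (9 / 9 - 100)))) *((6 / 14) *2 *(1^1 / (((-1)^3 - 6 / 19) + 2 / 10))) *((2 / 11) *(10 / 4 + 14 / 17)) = 53.62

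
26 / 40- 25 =-487 / 20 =-24.35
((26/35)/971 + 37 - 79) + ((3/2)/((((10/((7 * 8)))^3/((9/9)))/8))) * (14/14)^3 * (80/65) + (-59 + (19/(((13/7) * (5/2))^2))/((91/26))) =357956549789/143586625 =2492.97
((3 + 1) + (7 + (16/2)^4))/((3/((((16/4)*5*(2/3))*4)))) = 219040/3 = 73013.33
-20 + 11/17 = -329/17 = -19.35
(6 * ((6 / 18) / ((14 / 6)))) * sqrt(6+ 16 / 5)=6 * sqrt(230) / 35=2.60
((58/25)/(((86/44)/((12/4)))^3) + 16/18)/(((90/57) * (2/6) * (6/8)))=6307023856/268336125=23.50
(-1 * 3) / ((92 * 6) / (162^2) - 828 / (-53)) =-0.19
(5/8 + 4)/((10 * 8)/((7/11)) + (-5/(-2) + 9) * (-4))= 259/4464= 0.06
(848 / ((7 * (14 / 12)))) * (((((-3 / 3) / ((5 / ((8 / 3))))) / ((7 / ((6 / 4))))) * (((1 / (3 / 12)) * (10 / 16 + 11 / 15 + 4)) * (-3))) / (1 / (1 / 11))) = 6543168 / 94325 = 69.37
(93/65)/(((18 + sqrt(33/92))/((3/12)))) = 12834/645125 - 31 * sqrt(759)/1290250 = 0.02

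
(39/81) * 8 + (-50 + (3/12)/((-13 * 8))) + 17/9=-497147/11232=-44.26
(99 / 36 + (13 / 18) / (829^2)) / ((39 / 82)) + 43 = 23534569111 / 482443182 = 48.78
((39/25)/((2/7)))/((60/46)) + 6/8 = 617/125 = 4.94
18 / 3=6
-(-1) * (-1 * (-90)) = 90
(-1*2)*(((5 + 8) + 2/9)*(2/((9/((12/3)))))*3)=-1904/27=-70.52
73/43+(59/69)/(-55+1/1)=269461/160218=1.68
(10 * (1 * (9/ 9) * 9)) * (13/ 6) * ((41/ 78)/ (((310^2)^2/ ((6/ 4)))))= 123/ 7388168000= 0.00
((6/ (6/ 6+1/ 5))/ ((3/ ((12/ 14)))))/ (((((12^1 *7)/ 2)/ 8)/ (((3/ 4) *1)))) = 10/ 49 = 0.20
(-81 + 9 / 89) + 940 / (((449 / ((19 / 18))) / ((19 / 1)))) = -38.91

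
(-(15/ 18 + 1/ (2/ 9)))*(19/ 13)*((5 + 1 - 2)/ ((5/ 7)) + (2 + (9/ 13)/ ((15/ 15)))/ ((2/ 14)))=-483056/ 2535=-190.55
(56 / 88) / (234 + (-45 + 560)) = 1 / 1177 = 0.00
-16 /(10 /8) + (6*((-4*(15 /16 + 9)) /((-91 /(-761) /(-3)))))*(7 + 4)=59882857 /910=65805.34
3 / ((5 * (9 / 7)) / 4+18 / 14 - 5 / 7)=84 / 61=1.38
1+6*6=37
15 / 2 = 7.50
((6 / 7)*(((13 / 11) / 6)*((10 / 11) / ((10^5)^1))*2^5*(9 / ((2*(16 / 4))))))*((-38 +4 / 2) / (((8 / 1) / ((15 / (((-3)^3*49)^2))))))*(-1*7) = 13 / 871563000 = 0.00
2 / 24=1 / 12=0.08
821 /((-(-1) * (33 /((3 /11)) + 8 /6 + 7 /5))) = 12315 /1856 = 6.64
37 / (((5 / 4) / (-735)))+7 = -21749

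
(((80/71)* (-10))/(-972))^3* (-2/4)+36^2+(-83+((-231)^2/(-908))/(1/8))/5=1185.37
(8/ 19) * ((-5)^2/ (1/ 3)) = 600/ 19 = 31.58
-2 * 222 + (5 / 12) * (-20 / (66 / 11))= -8017 / 18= -445.39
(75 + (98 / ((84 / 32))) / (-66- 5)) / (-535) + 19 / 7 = 2054104 / 797685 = 2.58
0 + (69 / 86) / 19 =69 / 1634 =0.04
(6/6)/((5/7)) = 1.40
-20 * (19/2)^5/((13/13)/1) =-12380495/8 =-1547561.88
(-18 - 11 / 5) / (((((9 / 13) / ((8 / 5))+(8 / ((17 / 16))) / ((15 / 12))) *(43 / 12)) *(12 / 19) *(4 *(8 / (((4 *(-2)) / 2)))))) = 424099 / 2454139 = 0.17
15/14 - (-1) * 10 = 155/14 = 11.07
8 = 8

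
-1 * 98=-98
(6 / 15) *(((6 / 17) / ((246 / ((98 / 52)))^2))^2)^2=33232930569601 / 451230381587754536240016787875840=0.00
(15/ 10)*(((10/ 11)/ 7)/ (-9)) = -5/ 231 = -0.02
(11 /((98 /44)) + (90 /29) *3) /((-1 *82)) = -10124 /58261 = -0.17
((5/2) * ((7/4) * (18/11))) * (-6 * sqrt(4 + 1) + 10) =1575/22 -945 * sqrt(5)/22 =-24.46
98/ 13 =7.54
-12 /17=-0.71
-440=-440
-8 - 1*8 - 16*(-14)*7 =1552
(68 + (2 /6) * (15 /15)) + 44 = 337 /3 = 112.33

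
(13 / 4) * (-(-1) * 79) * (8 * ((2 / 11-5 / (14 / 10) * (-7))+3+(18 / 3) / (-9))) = 1865032 / 33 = 56516.12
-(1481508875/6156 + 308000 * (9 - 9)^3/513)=-1481508875/6156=-240660.96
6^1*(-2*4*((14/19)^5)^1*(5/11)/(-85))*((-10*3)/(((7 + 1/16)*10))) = -1239146496/52322447969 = -0.02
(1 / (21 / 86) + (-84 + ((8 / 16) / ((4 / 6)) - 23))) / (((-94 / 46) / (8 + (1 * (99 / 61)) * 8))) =63156160 / 60207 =1048.98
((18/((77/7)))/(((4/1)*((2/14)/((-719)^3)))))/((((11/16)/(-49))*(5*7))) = 1311339815352/605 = 2167503827.03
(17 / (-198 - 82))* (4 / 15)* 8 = -68 / 525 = -0.13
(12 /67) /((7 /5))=60 /469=0.13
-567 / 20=-28.35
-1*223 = -223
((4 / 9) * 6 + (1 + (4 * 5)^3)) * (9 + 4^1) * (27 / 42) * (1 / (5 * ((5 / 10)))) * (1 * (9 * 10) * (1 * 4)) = 67422888 / 7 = 9631841.14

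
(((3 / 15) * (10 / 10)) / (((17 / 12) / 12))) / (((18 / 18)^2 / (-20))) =-576 / 17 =-33.88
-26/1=-26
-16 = -16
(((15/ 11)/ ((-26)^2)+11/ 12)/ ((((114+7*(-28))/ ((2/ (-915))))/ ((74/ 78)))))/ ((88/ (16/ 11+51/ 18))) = 0.00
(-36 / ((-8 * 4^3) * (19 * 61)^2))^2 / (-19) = -81 / 561703699320979456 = -0.00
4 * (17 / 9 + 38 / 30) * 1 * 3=568 / 15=37.87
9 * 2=18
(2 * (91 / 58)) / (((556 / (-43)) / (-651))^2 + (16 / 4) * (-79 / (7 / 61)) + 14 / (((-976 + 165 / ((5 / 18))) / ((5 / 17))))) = -231538155494373 / 203188764799270483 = -0.00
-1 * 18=-18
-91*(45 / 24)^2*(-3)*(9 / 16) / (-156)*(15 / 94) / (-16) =212625 / 6160384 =0.03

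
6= 6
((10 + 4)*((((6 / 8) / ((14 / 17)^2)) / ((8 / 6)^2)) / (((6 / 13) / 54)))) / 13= 70227 / 896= 78.38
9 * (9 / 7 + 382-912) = -33309 / 7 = -4758.43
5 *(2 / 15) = 2 / 3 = 0.67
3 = 3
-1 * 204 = -204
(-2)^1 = -2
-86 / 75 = -1.15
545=545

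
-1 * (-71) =71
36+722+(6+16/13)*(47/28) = 140165/182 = 770.14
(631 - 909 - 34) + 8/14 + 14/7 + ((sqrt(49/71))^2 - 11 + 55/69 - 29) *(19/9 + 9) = -227572906/308637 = -737.35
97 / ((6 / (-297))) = -4801.50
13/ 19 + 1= 1.68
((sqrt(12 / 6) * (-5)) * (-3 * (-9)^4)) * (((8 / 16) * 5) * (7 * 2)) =3444525 * sqrt(2) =4871293.97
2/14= 0.14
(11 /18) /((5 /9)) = 11 /10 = 1.10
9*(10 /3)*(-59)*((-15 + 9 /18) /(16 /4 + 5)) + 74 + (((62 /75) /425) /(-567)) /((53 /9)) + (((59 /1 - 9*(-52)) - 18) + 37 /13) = 4756136292319 /1383598125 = 3437.51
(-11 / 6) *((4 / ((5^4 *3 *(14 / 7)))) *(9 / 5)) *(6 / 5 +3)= -231 / 15625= -0.01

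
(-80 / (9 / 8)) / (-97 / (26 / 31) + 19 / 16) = 133120 / 214281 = 0.62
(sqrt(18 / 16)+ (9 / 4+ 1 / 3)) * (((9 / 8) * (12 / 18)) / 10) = 0.27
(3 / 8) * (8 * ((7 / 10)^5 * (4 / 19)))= 50421 / 475000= 0.11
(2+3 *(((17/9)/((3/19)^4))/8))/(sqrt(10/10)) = 2219345/1944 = 1141.64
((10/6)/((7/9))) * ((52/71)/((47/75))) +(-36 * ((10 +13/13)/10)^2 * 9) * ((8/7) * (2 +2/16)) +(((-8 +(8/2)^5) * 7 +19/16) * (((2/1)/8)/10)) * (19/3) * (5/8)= -146916419371/597990400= -245.68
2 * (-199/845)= -398/845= -0.47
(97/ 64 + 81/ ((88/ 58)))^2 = 1493899801/ 495616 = 3014.23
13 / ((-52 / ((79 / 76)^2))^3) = -243087455521 / 2084242427478016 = -0.00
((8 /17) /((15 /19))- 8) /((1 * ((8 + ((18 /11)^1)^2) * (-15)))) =0.05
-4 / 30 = -2 / 15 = -0.13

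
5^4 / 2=625 / 2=312.50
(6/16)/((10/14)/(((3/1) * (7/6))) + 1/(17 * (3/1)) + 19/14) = 7497/31604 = 0.24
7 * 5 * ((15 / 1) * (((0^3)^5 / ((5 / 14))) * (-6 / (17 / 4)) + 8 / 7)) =600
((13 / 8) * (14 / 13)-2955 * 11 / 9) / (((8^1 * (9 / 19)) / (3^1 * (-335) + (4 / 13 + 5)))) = 297125021 / 312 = 952323.79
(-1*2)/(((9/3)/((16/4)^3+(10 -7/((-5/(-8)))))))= -628/15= -41.87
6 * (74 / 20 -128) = -3729 / 5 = -745.80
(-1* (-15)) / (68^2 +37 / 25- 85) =375 / 113512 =0.00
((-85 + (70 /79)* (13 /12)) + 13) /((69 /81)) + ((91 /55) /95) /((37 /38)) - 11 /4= -6369254899 /73951900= -86.13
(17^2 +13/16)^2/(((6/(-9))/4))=-503947.71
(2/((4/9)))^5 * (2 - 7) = -295245/32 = -9226.41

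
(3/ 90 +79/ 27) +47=13489/ 270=49.96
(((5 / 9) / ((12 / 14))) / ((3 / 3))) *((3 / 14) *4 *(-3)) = -5 / 3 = -1.67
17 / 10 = 1.70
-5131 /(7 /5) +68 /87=-318787 /87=-3664.22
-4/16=-1/4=-0.25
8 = 8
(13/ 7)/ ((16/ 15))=195/ 112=1.74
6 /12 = 1 /2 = 0.50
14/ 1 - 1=13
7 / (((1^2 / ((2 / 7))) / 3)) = 6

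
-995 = -995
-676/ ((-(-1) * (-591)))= 676/ 591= 1.14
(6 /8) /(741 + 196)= 0.00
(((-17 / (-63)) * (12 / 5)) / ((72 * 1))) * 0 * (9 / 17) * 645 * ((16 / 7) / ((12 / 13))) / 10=0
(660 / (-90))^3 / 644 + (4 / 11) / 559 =-16351250 / 26729703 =-0.61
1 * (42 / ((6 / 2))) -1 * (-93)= 107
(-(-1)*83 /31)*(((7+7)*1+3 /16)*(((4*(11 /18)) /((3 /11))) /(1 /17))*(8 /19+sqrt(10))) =38755937 /15903+38755937*sqrt(10) /6696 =20740.04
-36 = -36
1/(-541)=-1/541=-0.00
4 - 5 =-1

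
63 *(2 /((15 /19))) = 798 /5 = 159.60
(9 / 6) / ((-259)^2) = 3 / 134162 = 0.00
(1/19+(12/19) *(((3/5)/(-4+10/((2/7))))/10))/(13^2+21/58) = 0.00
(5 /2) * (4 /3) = 10 /3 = 3.33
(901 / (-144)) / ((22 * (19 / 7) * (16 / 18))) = -6307 / 53504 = -0.12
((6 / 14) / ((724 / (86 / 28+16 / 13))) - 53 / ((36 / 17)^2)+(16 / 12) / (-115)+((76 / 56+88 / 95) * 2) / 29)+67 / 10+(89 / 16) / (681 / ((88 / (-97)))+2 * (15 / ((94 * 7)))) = -341400392970375163589 / 68586644861581981680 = -4.98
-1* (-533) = 533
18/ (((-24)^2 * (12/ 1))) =1/ 384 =0.00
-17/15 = -1.13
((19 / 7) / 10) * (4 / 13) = 38 / 455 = 0.08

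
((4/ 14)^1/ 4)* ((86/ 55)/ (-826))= -43/ 318010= -0.00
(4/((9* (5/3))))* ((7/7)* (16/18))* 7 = 224/135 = 1.66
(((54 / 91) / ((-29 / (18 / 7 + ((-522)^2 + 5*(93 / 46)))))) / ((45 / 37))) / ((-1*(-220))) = -885416031 / 42487900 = -20.84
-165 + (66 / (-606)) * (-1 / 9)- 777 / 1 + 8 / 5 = -4274063 / 4545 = -940.39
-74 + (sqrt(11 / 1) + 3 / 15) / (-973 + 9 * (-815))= -3073961 / 41540 - sqrt(11) / 8308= -74.00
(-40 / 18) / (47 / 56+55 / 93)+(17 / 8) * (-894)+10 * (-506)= -622424047 / 89412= -6961.30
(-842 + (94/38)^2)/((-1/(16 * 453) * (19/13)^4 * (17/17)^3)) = 62465927154384/47045881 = 1327766.13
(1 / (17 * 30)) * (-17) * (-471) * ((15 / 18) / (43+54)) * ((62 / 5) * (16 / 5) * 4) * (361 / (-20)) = -386.42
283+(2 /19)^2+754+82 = 1119.01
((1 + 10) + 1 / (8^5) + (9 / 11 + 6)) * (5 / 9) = 32112695 / 3244032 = 9.90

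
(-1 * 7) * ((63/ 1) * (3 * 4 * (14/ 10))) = -7408.80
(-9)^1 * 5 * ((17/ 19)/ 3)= -255/ 19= -13.42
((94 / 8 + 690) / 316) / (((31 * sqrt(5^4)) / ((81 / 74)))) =227367 / 72490400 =0.00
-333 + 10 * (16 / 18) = -2917 / 9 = -324.11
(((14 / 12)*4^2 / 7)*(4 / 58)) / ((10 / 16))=128 / 435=0.29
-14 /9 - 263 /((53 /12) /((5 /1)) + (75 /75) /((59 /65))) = -8477558 /63243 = -134.05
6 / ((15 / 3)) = 6 / 5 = 1.20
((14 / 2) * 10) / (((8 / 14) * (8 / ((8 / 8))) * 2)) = 245 / 32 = 7.66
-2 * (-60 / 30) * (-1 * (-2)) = 8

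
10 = 10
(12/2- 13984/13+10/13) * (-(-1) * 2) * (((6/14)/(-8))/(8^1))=14.32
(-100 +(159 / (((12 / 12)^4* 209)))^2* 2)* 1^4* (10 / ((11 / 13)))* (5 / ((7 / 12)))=-33676796400 / 3363437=-10012.61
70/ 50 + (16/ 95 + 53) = 5184/ 95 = 54.57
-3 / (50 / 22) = -33 / 25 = -1.32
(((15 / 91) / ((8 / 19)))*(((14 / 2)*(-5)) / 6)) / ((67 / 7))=-3325 / 13936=-0.24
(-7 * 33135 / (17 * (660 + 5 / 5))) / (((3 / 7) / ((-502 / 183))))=271684910 / 2056371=132.12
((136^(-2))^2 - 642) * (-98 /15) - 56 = 10618162372559 /2565765120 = 4138.40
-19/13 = -1.46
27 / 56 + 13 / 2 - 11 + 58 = 3023 / 56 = 53.98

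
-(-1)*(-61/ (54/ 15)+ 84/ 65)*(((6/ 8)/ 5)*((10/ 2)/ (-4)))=18313/ 6240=2.93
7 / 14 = 0.50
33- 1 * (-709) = 742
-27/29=-0.93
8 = 8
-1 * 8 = -8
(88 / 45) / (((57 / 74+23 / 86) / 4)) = 560032 / 74295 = 7.54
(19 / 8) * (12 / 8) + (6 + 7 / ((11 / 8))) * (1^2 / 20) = 3623 / 880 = 4.12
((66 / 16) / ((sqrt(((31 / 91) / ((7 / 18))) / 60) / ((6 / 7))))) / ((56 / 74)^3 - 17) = -1671549 * sqrt(12090) / 104054476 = -1.77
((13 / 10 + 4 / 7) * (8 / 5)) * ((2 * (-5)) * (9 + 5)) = -2096 / 5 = -419.20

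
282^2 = 79524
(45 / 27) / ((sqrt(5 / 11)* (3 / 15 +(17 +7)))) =5* sqrt(55) / 363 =0.10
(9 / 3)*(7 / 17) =1.24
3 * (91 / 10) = 273 / 10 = 27.30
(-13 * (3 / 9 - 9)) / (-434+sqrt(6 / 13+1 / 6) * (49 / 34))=-629853536 / 2426223737 - 80444 * sqrt(78) / 1039810173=-0.26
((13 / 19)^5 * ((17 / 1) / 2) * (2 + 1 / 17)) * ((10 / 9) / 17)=64976275 / 378843147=0.17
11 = 11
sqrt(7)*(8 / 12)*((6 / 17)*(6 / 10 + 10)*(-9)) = -1908*sqrt(7) / 85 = -59.39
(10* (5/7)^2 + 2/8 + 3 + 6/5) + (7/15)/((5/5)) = 5891/588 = 10.02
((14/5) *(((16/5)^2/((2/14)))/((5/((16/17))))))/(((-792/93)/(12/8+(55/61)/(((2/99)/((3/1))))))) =-4282170368/7129375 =-600.64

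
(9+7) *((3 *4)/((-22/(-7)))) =672/11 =61.09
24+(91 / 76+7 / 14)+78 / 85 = 26.62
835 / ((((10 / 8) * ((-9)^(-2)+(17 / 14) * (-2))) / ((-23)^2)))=-100180962 / 685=-146249.58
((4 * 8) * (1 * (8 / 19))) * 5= 1280 / 19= 67.37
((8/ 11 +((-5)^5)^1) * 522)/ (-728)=8969787/ 4004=2240.21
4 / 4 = 1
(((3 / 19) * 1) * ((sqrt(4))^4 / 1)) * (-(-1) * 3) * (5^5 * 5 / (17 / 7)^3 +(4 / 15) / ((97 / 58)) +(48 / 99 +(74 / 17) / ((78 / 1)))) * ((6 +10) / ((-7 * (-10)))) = 428472585084672 / 226592841475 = 1890.94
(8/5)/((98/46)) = 184/245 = 0.75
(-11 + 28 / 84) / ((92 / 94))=-752 / 69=-10.90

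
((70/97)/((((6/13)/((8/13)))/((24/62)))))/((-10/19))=-2128/3007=-0.71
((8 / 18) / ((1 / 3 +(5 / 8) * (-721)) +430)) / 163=-32 / 238143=-0.00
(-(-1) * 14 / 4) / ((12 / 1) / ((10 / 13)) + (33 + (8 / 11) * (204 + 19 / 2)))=385 / 22426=0.02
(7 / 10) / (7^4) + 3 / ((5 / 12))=24697 / 3430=7.20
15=15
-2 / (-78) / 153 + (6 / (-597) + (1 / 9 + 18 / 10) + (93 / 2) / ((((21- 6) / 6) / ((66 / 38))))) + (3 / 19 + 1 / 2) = 1573166669 / 45122454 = 34.86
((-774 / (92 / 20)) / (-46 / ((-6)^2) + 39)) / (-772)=17415 / 3014081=0.01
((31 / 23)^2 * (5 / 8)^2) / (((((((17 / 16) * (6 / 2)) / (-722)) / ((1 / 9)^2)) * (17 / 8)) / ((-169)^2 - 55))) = -329644334200 / 12383361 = -26619.94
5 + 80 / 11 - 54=-459 / 11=-41.73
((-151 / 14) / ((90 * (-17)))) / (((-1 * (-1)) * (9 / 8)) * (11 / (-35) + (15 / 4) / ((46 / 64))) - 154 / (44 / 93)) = -46 / 2087991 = -0.00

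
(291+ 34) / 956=325 / 956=0.34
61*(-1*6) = -366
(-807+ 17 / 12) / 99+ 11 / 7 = -54601 / 8316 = -6.57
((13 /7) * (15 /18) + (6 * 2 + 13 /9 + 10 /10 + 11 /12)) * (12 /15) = 4261 /315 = 13.53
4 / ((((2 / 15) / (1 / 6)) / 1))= 5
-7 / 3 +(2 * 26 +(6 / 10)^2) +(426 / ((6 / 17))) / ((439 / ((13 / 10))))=3529621 / 65850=53.60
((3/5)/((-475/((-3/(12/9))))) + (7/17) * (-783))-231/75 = -52566461/161500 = -325.49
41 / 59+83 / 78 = 8095 / 4602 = 1.76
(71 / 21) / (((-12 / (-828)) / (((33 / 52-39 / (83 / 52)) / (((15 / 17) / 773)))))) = -734743363467 / 151060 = -4863917.41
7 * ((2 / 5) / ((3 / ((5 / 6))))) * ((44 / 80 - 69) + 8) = -2821 / 60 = -47.02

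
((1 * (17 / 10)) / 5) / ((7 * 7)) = 17 / 2450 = 0.01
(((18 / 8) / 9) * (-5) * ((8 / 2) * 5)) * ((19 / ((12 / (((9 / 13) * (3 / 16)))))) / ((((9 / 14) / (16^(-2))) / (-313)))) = 1040725 / 106496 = 9.77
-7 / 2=-3.50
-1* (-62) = 62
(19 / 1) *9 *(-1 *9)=-1539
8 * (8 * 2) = 128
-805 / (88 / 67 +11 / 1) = -10787 / 165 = -65.38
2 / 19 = 0.11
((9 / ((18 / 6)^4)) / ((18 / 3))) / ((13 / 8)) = 4 / 351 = 0.01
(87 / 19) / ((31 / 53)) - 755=-440084 / 589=-747.17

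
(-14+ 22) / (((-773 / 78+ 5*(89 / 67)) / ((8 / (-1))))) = 334464 / 17081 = 19.58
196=196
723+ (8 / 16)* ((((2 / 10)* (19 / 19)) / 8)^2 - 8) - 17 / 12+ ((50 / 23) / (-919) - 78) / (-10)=147191415571 / 202915200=725.38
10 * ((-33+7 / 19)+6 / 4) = -5915 / 19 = -311.32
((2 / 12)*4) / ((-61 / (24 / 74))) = -8 / 2257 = -0.00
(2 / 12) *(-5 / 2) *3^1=-5 / 4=-1.25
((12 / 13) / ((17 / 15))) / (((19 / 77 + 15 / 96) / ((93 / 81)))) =1527680 / 658359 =2.32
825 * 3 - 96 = 2379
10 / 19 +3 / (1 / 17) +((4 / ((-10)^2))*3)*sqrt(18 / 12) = 51.67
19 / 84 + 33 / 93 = 1513 / 2604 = 0.58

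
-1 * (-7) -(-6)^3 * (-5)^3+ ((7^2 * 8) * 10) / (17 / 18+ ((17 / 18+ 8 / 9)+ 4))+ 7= -1610866 / 61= -26407.64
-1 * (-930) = 930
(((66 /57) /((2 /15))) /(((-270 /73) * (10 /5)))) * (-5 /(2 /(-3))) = -4015 /456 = -8.80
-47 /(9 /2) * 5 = -470 /9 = -52.22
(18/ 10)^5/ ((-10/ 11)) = -20.79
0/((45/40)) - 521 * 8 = -4168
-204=-204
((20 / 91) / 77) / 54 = 0.00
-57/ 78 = -19/ 26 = -0.73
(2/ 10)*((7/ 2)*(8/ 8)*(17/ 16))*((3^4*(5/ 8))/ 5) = 9639/ 1280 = 7.53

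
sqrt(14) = 3.74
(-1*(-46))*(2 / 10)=46 / 5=9.20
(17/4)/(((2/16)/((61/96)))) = 1037/48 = 21.60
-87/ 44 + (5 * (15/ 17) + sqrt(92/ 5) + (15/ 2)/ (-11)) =1311/ 748 + 2 * sqrt(115)/ 5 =6.04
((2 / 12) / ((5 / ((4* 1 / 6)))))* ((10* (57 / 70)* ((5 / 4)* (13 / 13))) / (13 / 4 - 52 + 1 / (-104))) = -0.00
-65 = -65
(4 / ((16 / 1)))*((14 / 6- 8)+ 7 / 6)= -9 / 8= -1.12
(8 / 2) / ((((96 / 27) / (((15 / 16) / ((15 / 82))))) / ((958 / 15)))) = 58917 / 160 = 368.23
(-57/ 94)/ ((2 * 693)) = -0.00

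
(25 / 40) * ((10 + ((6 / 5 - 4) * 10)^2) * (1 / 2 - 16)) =-61535 / 8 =-7691.88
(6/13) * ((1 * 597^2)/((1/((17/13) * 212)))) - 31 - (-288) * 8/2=7707177665/169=45604601.57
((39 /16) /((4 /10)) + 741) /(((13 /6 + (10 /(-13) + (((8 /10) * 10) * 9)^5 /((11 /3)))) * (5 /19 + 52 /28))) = 64955319 /97281024791264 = 0.00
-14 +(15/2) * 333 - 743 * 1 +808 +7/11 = 56081/22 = 2549.14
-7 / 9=-0.78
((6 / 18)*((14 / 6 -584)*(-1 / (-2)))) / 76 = -1745 / 1368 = -1.28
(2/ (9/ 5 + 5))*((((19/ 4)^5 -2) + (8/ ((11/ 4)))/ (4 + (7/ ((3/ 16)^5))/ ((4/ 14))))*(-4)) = -873964475795935/ 307470893312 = -2842.43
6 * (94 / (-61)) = -9.25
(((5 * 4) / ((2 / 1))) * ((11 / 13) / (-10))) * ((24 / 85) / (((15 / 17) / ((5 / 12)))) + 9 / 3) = -517 / 195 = -2.65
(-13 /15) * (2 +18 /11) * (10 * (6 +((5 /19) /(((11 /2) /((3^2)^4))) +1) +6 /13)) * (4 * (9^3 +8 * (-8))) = -9779873600 /363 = -26941800.55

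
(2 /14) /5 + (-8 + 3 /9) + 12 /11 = -7562 /1155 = -6.55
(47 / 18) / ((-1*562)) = -0.00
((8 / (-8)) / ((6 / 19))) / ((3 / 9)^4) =-513 / 2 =-256.50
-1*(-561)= 561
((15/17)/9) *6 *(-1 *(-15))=8.82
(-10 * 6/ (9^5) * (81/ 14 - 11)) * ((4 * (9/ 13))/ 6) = 1460/ 597051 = 0.00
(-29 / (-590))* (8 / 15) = 116 / 4425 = 0.03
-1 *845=-845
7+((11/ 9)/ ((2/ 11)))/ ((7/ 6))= 268/ 21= 12.76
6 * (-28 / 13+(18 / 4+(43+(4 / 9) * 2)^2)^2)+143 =1271806533367 / 56862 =22366545.91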